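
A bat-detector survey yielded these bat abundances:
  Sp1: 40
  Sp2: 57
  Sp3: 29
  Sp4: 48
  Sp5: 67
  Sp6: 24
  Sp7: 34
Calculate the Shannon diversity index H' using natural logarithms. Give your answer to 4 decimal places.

1.8899

Total N = 40+57+29+48+67+24+34 = 299, so the proportions are 0.133779, 0.190635, 0.09699, 0.160535, 0.22408, 0.080268, 0.113712 (working shown to 6 dp, full precision carried).
Each pᵢ ln pᵢ term: 0.133779×(-2.011564)=-0.269106, 0.190635×(-1.657392)=-0.315958, 0.09699×(-2.333148)=-0.226292, 0.160535×(-1.829243)=-0.293658, 0.22408×(-1.495751)=-0.335168, 0.080268×(-2.522390)=-0.202466, 0.113712×(-2.174083)=-0.247220.
Sum = -1.889867, so H' = 1.8899.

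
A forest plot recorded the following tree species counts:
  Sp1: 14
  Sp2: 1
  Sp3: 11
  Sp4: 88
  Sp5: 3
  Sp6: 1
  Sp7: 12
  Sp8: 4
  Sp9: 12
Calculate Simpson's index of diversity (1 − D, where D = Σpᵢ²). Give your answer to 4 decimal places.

Total N = 14+1+11+88+3+1+12+4+12 = 146, so the proportions are 0.09589, 0.006849, 0.075342, 0.60274, 0.020548, 0.006849, 0.082192, 0.027397, 0.082192 (working shown to 6 dp, full precision carried).
D = 0.09589² + 0.006849² + 0.075342² + 0.60274² + 0.020548² + 0.006849² + 0.082192² + 0.027397² + 0.082192² = 0.009195 + 0.000047 + 0.005676 + 0.363295 + 0.000422 + 0.000047 + 0.006755 + 0.000751 + 0.006755 = 0.392944.
So 1 − D = 0.607056, i.e. 0.6071 to 4 decimal places.

0.6071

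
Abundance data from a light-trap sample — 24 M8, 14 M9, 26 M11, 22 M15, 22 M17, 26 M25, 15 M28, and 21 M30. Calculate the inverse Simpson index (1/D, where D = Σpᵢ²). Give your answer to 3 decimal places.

Total N = 24+14+26+22+22+26+15+21 = 170, so the proportions are 0.1411765, 0.0823529, 0.1529412, 0.1294118, 0.1294118, 0.1529412, 0.0882353, 0.1235294 (working shown to 7 dp, full precision carried).
D = 0.1411765² + 0.0823529² + 0.1529412² + 0.1294118² + 0.1294118² + 0.1529412² + 0.0882353² + 0.1235294² = 0.0199308 + 0.0067820 + 0.0233910 + 0.0167474 + 0.0167474 + 0.0233910 + 0.0077855 + 0.0152595 = 0.1300346.
So 1/D = 7.69026, i.e. 7.690 to 3 decimal places.

7.690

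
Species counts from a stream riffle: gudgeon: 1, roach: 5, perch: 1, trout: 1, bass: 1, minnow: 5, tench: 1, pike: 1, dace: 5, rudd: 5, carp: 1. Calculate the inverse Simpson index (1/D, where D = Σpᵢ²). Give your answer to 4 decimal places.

Total N = 1+5+1+1+1+5+1+1+5+5+1 = 27, so the proportions are 0.03703704, 0.18518519, 0.03703704, 0.03703704, 0.03703704, 0.18518519, 0.03703704, 0.03703704, 0.18518519, 0.18518519, 0.03703704 (working shown to 8 dp, full precision carried).
D = 0.03703704² + 0.18518519² + 0.03703704² + 0.03703704² + 0.03703704² + 0.18518519² + 0.03703704² + 0.03703704² + 0.18518519² + 0.18518519² + 0.03703704² = 0.00137174 + 0.03429355 + 0.00137174 + 0.00137174 + 0.00137174 + 0.03429355 + 0.00137174 + 0.00137174 + 0.03429355 + 0.03429355 + 0.00137174 = 0.14677641.
So 1/D = 6.813084, i.e. 6.8131 to 4 decimal places.

6.8131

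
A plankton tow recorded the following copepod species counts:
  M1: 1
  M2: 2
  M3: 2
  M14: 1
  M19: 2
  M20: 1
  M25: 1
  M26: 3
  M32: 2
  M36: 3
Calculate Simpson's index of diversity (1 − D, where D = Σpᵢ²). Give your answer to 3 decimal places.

0.883

Total N = 1+2+2+1+2+1+1+3+2+3 = 18, so the proportions are 0.05556, 0.11111, 0.11111, 0.05556, 0.11111, 0.05556, 0.05556, 0.16667, 0.11111, 0.16667 (working shown to 5 dp, full precision carried).
D = 0.05556² + 0.11111² + 0.11111² + 0.05556² + 0.11111² + 0.05556² + 0.05556² + 0.16667² + 0.11111² + 0.16667² = 0.00309 + 0.01235 + 0.01235 + 0.00309 + 0.01235 + 0.00309 + 0.00309 + 0.02778 + 0.01235 + 0.02778 = 0.11728.
So 1 − D = 0.88272, i.e. 0.883 to 3 decimal places.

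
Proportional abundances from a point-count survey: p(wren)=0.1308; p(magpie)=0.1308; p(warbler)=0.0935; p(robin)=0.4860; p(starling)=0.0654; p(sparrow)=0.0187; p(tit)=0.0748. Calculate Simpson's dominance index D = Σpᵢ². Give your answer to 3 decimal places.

0.289

D = 0.1308² + 0.1308² + 0.0935² + 0.486² + 0.0654² + 0.0187² + 0.0748² = 0.01711 + 0.01711 + 0.00874 + 0.23620 + 0.00428 + 0.00035 + 0.00560 = 0.28938 (working shown to 5 dp, full precision carried).
To 3 decimal places, D = 0.289.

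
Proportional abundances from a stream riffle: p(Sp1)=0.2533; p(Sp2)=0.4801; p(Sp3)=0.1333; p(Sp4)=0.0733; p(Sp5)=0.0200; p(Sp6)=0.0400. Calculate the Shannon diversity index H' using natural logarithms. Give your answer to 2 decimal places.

Each pᵢ ln pᵢ term (working shown to 4 dp, full precision carried): 0.2533×(-1.3732)=-0.3478, 0.4801×(-0.7338)=-0.3523, 0.1333×(-2.0152)=-0.2686, 0.0733×(-2.6132)=-0.1915, 0.02×(-3.9120)=-0.0782, 0.04×(-3.2189)=-0.1288.
Sum = -1.3673, so H' = 1.37.

1.37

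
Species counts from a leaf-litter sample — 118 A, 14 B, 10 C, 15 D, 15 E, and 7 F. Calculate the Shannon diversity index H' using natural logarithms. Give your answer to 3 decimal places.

1.177

Total N = 118+14+10+15+15+7 = 179, so the proportions are 0.65922, 0.07821, 0.05587, 0.0838, 0.0838, 0.03911 (working shown to 5 dp, full precision carried).
Each pᵢ ln pᵢ term: 0.65922×(-0.41670)=-0.27470, 0.07821×(-2.54833)=-0.19931, 0.05587×(-2.88480)=-0.16116, 0.0838×(-2.47934)=-0.20777, 0.0838×(-2.47934)=-0.20777, 0.03911×(-3.24148)=-0.12676.
Sum = -1.17746, so H' = 1.177.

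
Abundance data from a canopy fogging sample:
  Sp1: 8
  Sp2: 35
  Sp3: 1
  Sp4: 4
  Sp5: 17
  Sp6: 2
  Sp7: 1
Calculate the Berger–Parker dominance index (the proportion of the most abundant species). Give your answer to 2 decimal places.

0.51

Total N = 8+35+1+4+17+2+1 = 68, so the proportions are 0.1176, 0.5147, 0.0147, 0.0588, 0.25, 0.0294, 0.0147 (working shown to 4 dp, full precision carried).
The largest proportion is 0.5147, i.e. d = 0.51 to 2 decimal places.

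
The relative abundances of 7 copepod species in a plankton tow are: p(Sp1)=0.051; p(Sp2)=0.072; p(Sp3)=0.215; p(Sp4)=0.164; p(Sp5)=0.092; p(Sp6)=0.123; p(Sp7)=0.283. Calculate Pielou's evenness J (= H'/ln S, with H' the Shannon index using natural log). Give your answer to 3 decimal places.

H' = −Σ pᵢ ln pᵢ = −((-0.15177) + (-0.18944) + (-0.33048) + (-0.29649) + (-0.21951) + (-0.25776) + (-0.35723)) = 1.80268 (working shown to 5 dp, full precision carried).
With S = 7 species, ln S = 1.94591, so J = 1.80268/1.94591 = 0.92640, i.e. 0.926 to 3 decimal places.

0.926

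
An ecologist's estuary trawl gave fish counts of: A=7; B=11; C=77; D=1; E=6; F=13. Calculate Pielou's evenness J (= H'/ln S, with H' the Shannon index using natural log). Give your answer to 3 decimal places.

Total N = 7+11+77+1+6+13 = 115, so the proportions are 0.06087, 0.09565, 0.66957, 0.0087, 0.05217, 0.11304 (working shown to 5 dp, full precision carried).
H' = −Σ pᵢ ln pᵢ = −((-0.17038) + (-0.22450) + (-0.26858) + (-0.04126) + (-0.15408) + (-0.24643)) = 1.10523.
With S = 6 species, ln S = 1.79176, so J = 1.10523/1.79176 = 0.61684, i.e. 0.617 to 3 decimal places.

0.617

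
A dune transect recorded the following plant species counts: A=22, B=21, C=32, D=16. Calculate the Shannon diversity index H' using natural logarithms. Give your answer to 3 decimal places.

1.355

Total N = 22+21+32+16 = 91, so the proportions are 0.24176, 0.23077, 0.35165, 0.17582 (working shown to 5 dp, full precision carried).
Each pᵢ ln pᵢ term: 0.24176×(-1.41982)=-0.34325, 0.23077×(-1.46634)=-0.33839, 0.35165×(-1.04512)=-0.36752, 0.17582×(-1.73827)=-0.30563.
Sum = -1.35478, so H' = 1.355.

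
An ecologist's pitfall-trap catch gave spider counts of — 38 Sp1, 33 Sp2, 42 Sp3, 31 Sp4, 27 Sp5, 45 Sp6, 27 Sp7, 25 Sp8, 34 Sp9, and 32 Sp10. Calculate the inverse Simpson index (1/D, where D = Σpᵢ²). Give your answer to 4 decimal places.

Total N = 38+33+42+31+27+45+27+25+34+32 = 334, so the proportions are 0.11377246, 0.0988024, 0.1257485, 0.09281437, 0.08083832, 0.13473054, 0.08083832, 0.0748503, 0.10179641, 0.09580838 (working shown to 8 dp, full precision carried).
D = 0.11377246² + 0.0988024² + 0.1257485² + 0.09281437² + 0.08083832² + 0.13473054² + 0.08083832² + 0.0748503² + 0.10179641² + 0.09580838² = 0.01294417 + 0.00976191 + 0.01581269 + 0.00861451 + 0.00653483 + 0.01815232 + 0.00653483 + 0.00560257 + 0.01036251 + 0.00917925 = 0.10349959.
So 1/D = 9.661874, i.e. 9.6619 to 4 decimal places.

9.6619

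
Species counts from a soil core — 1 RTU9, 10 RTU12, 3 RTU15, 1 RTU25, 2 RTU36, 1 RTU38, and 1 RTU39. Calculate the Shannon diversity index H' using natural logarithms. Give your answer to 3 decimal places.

1.486

Total N = 1+10+3+1+2+1+1 = 19, so the proportions are 0.05263, 0.52632, 0.15789, 0.05263, 0.10526, 0.05263, 0.05263 (working shown to 5 dp, full precision carried).
Each pᵢ ln pᵢ term: 0.05263×(-2.94444)=-0.15497, 0.52632×(-0.64185)=-0.33782, 0.15789×(-1.84583)=-0.29145, 0.05263×(-2.94444)=-0.15497, 0.10526×(-2.25129)=-0.23698, 0.05263×(-2.94444)=-0.15497, 0.05263×(-2.94444)=-0.15497.
Sum = -1.48612, so H' = 1.486.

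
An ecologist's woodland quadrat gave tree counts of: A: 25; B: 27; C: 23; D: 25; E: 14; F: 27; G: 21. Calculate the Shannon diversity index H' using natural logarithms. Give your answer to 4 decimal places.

Total N = 25+27+23+25+14+27+21 = 162, so the proportions are 0.154321, 0.166667, 0.141975, 0.154321, 0.08642, 0.166667, 0.12963 (working shown to 6 dp, full precision carried).
Each pᵢ ln pᵢ term: 0.154321×(-1.868721)=-0.288383, 0.166667×(-1.791759)=-0.298627, 0.141975×(-1.952102)=-0.277150, 0.154321×(-1.868721)=-0.288383, 0.08642×(-2.448539)=-0.211602, 0.166667×(-1.791759)=-0.298627, 0.12963×(-2.043074)=-0.264843.
Sum = -1.927614, so H' = 1.9276.

1.9276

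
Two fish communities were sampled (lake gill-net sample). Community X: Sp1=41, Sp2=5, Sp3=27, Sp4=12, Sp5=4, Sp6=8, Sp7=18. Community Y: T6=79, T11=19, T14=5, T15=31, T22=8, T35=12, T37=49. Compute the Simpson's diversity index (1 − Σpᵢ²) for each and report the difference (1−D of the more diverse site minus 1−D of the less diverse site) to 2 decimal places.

Community X: N=115, proportions 0.35652, 0.04348, 0.23478, 0.10435, 0.03478, 0.06957, 0.15652, giving 1−D = 0.77444 (working shown to 5 dp, full precision carried).
Community Y: N=203, proportions 0.38916, 0.0936, 0.02463, 0.15271, 0.03941, 0.05911, 0.24138, giving 1−D = 0.75255.
Difference = |0.77444 − 0.75255| = 0.02189, i.e. 0.02 to 2 decimal places.

0.02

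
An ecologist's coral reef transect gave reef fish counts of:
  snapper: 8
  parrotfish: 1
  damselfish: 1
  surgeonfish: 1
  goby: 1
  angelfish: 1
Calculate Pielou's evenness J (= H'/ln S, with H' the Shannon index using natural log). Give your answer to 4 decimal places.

0.7173

Total N = 8+1+1+1+1+1 = 13, so the proportions are 0.615385, 0.076923, 0.076923, 0.076923, 0.076923, 0.076923 (working shown to 6 dp, full precision carried).
H' = −Σ pᵢ ln pᵢ = −((-0.298774) + (-0.197304) + (-0.197304) + (-0.197304) + (-0.197304) + (-0.197304)) = 1.285293.
With S = 6 species, ln S = 1.791759, so J = 1.285293/1.791759 = 0.717336, i.e. 0.7173 to 4 decimal places.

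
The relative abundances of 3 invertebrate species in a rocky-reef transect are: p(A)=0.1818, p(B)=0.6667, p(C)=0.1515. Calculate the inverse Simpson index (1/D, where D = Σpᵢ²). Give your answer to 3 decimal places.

1.998

D = 0.1818² + 0.6667² + 0.1515² = 0.033051 + 0.444489 + 0.022952 = 0.500492 (working shown to 6 dp, full precision carried).
So 1/D = 1.99803, i.e. 1.998 to 3 decimal places.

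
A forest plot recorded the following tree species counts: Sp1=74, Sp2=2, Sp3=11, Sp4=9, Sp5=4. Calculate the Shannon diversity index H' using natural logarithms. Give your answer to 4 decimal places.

Total N = 74+2+11+9+4 = 100, so the proportions are 0.74, 0.02, 0.11, 0.09, 0.04 (working shown to 6 dp, full precision carried).
Each pᵢ ln pᵢ term: 0.74×(-0.301105)=-0.222818, 0.02×(-3.912023)=-0.078240, 0.11×(-2.207275)=-0.242800, 0.09×(-2.407946)=-0.216715, 0.04×(-3.218876)=-0.128755.
Sum = -0.889329, so H' = 0.8893.

0.8893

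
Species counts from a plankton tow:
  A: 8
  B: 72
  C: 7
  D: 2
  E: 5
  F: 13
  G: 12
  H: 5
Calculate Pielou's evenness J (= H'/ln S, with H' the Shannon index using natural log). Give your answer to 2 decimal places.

0.69

Total N = 8+72+7+2+5+13+12+5 = 124, so the proportions are 0.0645, 0.5806, 0.0565, 0.0161, 0.0403, 0.1048, 0.0968, 0.0403 (working shown to 4 dp, full precision carried).
H' = −Σ pᵢ ln pᵢ = −((-0.1768) + (-0.3156) + (-0.1623) + (-0.0666) + (-0.1295) + (-0.2364) + (-0.2260) + (-0.1295)) = 1.4427.
With S = 8 species, ln S = 2.0794, so J = 1.4427/2.0794 = 0.6938, i.e. 0.69 to 2 decimal places.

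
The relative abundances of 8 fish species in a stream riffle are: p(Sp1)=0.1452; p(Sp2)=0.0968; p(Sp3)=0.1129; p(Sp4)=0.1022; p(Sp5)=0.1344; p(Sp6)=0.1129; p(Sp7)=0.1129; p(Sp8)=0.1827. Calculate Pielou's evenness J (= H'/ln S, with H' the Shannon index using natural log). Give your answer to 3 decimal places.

0.990

H' = −Σ pᵢ ln pᵢ = −((-0.28018) + (-0.22604) + (-0.24626) + (-0.23310) + (-0.26973) + (-0.24626) + (-0.24626) + (-0.31057)) = 2.05842 (working shown to 5 dp, full precision carried).
With S = 8 species, ln S = 2.07944, so J = 2.05842/2.07944 = 0.98989, i.e. 0.990 to 3 decimal places.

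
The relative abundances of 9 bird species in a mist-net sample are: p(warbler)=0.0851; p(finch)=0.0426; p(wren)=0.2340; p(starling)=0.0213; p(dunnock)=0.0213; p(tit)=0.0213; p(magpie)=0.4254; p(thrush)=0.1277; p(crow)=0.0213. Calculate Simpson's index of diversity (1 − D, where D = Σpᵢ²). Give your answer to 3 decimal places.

D = 0.0851² + 0.0426² + 0.234² + 0.0213² + 0.0213² + 0.0213² + 0.4254² + 0.1277² + 0.0213² = 0.00724 + 0.00181 + 0.05476 + 0.00045 + 0.00045 + 0.00045 + 0.18097 + 0.01631 + 0.00045 = 0.26290 (working shown to 5 dp, full precision carried).
So 1 − D = 0.73710, i.e. 0.737 to 3 decimal places.

0.737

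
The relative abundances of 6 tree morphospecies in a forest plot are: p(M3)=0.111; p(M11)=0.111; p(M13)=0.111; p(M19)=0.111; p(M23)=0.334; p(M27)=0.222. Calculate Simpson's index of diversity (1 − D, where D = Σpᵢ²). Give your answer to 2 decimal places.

D = 0.111² + 0.111² + 0.111² + 0.111² + 0.334² + 0.222² = 0.0123 + 0.0123 + 0.0123 + 0.0123 + 0.1116 + 0.0493 = 0.2101 (working shown to 4 dp, full precision carried).
So 1 − D = 0.7899, i.e. 0.79 to 2 decimal places.

0.79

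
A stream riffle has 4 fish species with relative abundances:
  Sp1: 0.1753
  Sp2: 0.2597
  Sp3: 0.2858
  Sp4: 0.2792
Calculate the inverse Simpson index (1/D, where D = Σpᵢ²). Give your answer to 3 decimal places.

D = 0.1753² + 0.2597² + 0.2858² + 0.2792² = 0.0307301 + 0.0674441 + 0.0816816 + 0.0779526 = 0.2578085 (working shown to 7 dp, full precision carried).
So 1/D = 3.87885, i.e. 3.879 to 3 decimal places.

3.879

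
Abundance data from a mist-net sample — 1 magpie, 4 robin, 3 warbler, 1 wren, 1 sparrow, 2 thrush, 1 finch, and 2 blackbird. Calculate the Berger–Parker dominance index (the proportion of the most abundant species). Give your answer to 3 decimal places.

Total N = 1+4+3+1+1+2+1+2 = 15, so the proportions are 0.06667, 0.26667, 0.2, 0.06667, 0.06667, 0.13333, 0.06667, 0.13333 (working shown to 5 dp, full precision carried).
The largest proportion is 0.26667, i.e. d = 0.267 to 3 decimal places.

0.267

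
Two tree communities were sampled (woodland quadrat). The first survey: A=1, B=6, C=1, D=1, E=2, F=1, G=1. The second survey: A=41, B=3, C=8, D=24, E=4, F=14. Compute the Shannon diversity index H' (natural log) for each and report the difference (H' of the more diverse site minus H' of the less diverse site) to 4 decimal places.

The first survey: N=13, proportions 0.076923, 0.461538, 0.076923, 0.076923, 0.153846, 0.076923, 0.076923, giving H' = 1.631345 (working shown to 6 dp, full precision carried).
The second survey: N=94, proportions 0.43617, 0.031915, 0.085106, 0.255319, 0.042553, 0.148936, giving H' = 1.448049.
Difference = |1.631345 − 1.448049| = 0.183296, i.e. 0.1833 to 4 decimal places.

0.1833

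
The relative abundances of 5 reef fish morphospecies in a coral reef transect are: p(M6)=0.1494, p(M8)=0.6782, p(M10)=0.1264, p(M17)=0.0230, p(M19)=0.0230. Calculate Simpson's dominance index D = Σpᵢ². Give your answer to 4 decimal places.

0.4993

D = 0.1494² + 0.6782² + 0.1264² + 0.023² + 0.023² = 0.022320 + 0.459955 + 0.015977 + 0.000529 + 0.000529 = 0.499311 (working shown to 6 dp, full precision carried).
To 4 decimal places, D = 0.4993.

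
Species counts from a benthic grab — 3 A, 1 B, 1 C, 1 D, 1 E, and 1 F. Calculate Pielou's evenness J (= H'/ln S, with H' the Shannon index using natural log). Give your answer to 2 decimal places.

0.93

Total N = 3+1+1+1+1+1 = 8, so the proportions are 0.375, 0.125, 0.125, 0.125, 0.125, 0.125 (working shown to 4 dp, full precision carried).
H' = −Σ pᵢ ln pᵢ = −((-0.3678) + (-0.2599) + (-0.2599) + (-0.2599) + (-0.2599) + (-0.2599)) = 1.6675.
With S = 6 species, ln S = 1.7918, so J = 1.6675/1.7918 = 0.9306, i.e. 0.93 to 2 decimal places.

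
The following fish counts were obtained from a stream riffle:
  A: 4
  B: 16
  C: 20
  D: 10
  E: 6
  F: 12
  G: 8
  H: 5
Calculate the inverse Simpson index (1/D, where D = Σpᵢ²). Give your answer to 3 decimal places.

6.303

Total N = 4+16+20+10+6+12+8+5 = 81, so the proportions are 0.0493827, 0.1975309, 0.2469136, 0.1234568, 0.0740741, 0.1481481, 0.0987654, 0.0617284 (working shown to 7 dp, full precision carried).
D = 0.0493827² + 0.1975309² + 0.2469136² + 0.1234568² + 0.0740741² + 0.1481481² + 0.0987654² + 0.0617284² = 0.0024387 + 0.0390184 + 0.0609663 + 0.0152416 + 0.0054870 + 0.0219479 + 0.0097546 + 0.0038104 = 0.1586648.
So 1/D = 6.30259, i.e. 6.303 to 3 decimal places.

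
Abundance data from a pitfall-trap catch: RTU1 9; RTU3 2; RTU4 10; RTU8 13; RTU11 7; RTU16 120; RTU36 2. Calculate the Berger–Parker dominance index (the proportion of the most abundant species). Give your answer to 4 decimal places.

Total N = 9+2+10+13+7+120+2 = 163, so the proportions are 0.055215, 0.01227, 0.06135, 0.079755, 0.042945, 0.736196, 0.01227 (working shown to 6 dp, full precision carried).
The largest proportion is 0.736196, i.e. d = 0.7362 to 4 decimal places.

0.7362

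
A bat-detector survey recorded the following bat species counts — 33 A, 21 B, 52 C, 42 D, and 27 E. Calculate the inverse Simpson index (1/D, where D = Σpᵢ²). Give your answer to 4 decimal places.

4.5525

Total N = 33+21+52+42+27 = 175, so the proportions are 0.18857143, 0.12, 0.29714286, 0.24, 0.15428571 (working shown to 8 dp, full precision carried).
D = 0.18857143² + 0.12² + 0.29714286² + 0.24² + 0.15428571² = 0.03555918 + 0.01440000 + 0.08829388 + 0.05760000 + 0.02380408 = 0.21965714.
So 1/D = 4.552549, i.e. 4.5525 to 4 decimal places.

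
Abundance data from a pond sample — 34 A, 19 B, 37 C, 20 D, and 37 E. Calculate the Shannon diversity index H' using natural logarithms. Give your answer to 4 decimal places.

1.5689

Total N = 34+19+37+20+37 = 147, so the proportions are 0.231293, 0.129252, 0.251701, 0.136054, 0.251701 (working shown to 6 dp, full precision carried).
Each pᵢ ln pᵢ term: 0.231293×(-1.464072)=-0.338629, 0.129252×(-2.045994)=-0.264448, 0.251701×(-1.379515)=-0.347225, 0.136054×(-1.994700)=-0.271388, 0.251701×(-1.379515)=-0.347225.
Sum = -1.568914, so H' = 1.5689.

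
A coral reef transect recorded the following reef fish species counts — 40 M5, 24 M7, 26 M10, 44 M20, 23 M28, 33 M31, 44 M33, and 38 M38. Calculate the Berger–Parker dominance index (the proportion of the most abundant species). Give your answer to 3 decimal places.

Total N = 40+24+26+44+23+33+44+38 = 272, so the proportions are 0.14706, 0.08824, 0.09559, 0.16176, 0.08456, 0.12132, 0.16176, 0.13971 (working shown to 5 dp, full precision carried).
The largest proportion is 0.16176, i.e. d = 0.162 to 3 decimal places.

0.162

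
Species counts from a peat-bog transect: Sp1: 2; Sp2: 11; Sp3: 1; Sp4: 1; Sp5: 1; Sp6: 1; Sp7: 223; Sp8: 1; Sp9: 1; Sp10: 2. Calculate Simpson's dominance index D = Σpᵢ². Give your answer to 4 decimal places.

Total N = 2+11+1+1+1+1+223+1+1+2 = 244, so the proportions are 0.008197, 0.045082, 0.004098, 0.004098, 0.004098, 0.004098, 0.913934, 0.004098, 0.004098, 0.008197 (working shown to 6 dp, full precision carried).
D = 0.008197² + 0.045082² + 0.004098² + 0.004098² + 0.004098² + 0.004098² + 0.913934² + 0.004098² + 0.004098² + 0.008197² = 0.000067 + 0.002032 + 0.000017 + 0.000017 + 0.000017 + 0.000017 + 0.835276 + 0.000017 + 0.000017 + 0.000067 = 0.837544.
To 4 decimal places, D = 0.8375.

0.8375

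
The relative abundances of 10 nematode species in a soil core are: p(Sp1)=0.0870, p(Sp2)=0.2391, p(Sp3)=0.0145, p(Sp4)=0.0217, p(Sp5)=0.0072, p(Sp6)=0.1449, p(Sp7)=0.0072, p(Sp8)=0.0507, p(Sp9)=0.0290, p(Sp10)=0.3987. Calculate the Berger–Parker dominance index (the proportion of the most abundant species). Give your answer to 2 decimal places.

0.40

The largest proportion is 0.3987, i.e. d = 0.40 to 2 decimal places.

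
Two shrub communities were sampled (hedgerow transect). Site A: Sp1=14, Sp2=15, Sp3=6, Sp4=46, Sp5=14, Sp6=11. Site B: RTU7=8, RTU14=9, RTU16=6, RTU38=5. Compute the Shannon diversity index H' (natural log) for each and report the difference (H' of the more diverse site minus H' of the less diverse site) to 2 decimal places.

Site A: N=106, proportions 0.1321, 0.1415, 0.0566, 0.434, 0.1321, 0.1038, giving H' = 1.5714 (working shown to 4 dp, full precision carried).
Site B: N=28, proportions 0.2857, 0.3214, 0.2143, 0.1786, giving H' = 1.3605.
Difference = |1.5714 − 1.3605| = 0.2109, i.e. 0.21 to 2 decimal places.

0.21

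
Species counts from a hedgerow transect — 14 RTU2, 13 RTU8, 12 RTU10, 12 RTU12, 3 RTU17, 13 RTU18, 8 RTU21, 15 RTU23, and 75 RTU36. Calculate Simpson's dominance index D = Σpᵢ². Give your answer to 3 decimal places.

0.248

Total N = 14+13+12+12+3+13+8+15+75 = 165, so the proportions are 0.08485, 0.07879, 0.07273, 0.07273, 0.01818, 0.07879, 0.04848, 0.09091, 0.45455 (working shown to 5 dp, full precision carried).
D = 0.08485² + 0.07879² + 0.07273² + 0.07273² + 0.01818² + 0.07879² + 0.04848² + 0.09091² + 0.45455² = 0.00720 + 0.00621 + 0.00529 + 0.00529 + 0.00033 + 0.00621 + 0.00235 + 0.00826 + 0.20661 = 0.24775.
To 3 decimal places, D = 0.248.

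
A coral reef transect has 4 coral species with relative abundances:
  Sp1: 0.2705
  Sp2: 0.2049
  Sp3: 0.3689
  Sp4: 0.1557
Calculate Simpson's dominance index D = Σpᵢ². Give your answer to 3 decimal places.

0.275

D = 0.2705² + 0.2049² + 0.3689² + 0.1557² = 0.07317 + 0.04198 + 0.13609 + 0.02424 = 0.27548 (working shown to 5 dp, full precision carried).
To 3 decimal places, D = 0.275.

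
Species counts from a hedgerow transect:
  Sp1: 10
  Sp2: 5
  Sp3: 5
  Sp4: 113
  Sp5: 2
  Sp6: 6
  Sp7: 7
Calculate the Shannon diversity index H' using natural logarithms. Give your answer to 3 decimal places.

0.949

Total N = 10+5+5+113+2+6+7 = 148, so the proportions are 0.06757, 0.03378, 0.03378, 0.76351, 0.01351, 0.04054, 0.0473 (working shown to 5 dp, full precision carried).
Each pᵢ ln pᵢ term: 0.06757×(-2.69463)=-0.18207, 0.03378×(-3.38777)=-0.11445, 0.03378×(-3.38777)=-0.11445, 0.76351×(-0.26982)=-0.20601, 0.01351×(-4.30407)=-0.05816, 0.04054×(-3.20545)=-0.12995, 0.0473×(-3.05130)=-0.14432.
Sum = -0.94942, so H' = 0.949.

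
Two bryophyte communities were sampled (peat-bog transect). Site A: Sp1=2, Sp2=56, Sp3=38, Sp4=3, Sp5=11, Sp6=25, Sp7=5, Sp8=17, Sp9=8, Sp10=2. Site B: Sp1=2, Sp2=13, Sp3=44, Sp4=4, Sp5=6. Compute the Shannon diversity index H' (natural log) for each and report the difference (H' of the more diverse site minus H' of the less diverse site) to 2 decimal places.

0.75

Site A: N=167, proportions 0.012, 0.3353, 0.2275, 0.018, 0.0659, 0.1497, 0.0299, 0.1018, 0.0479, 0.012, giving H' = 1.8281 (working shown to 4 dp, full precision carried).
Site B: N=69, proportions 0.029, 0.1884, 0.6377, 0.058, 0.087, giving H' = 1.0815.
Difference = |1.8281 − 1.0815| = 0.7466, i.e. 0.75 to 2 decimal places.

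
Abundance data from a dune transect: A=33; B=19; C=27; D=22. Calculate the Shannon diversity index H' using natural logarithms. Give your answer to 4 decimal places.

1.3644

Total N = 33+19+27+22 = 101, so the proportions are 0.326733, 0.188119, 0.267327, 0.217822 (working shown to 6 dp, full precision carried).
Each pᵢ ln pᵢ term: 0.326733×(-1.118613)=-0.365487, 0.188119×(-1.670682)=-0.314287, 0.267327×(-1.319284)=-0.352680, 0.217822×(-1.524078)=-0.331977.
Sum = -1.364431, so H' = 1.3644.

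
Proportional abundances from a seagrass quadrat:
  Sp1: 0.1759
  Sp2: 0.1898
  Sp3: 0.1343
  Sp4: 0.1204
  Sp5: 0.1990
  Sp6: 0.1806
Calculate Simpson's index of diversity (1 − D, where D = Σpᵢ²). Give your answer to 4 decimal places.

D = 0.1759² + 0.1898² + 0.1343² + 0.1204² + 0.199² + 0.1806² = 0.030941 + 0.036024 + 0.018036 + 0.014496 + 0.039601 + 0.032616 = 0.171715 (working shown to 6 dp, full precision carried).
So 1 − D = 0.828285, i.e. 0.8283 to 4 decimal places.

0.8283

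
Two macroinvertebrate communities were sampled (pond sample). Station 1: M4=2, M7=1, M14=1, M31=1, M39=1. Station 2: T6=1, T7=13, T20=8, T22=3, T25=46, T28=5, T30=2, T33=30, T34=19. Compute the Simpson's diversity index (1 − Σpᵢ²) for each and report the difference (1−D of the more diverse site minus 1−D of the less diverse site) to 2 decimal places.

Station 1: N=6, proportions 0.3333, 0.1667, 0.1667, 0.1667, 0.1667, giving 1−D = 0.7778 (working shown to 4 dp, full precision carried).
Station 2: N=127, proportions 0.0079, 0.1024, 0.063, 0.0236, 0.3622, 0.0394, 0.0157, 0.2362, 0.1496, giving 1−D = 0.7738.
Difference = |0.7778 − 0.7738| = 0.0040, i.e. 0.00 to 2 decimal places.

0.00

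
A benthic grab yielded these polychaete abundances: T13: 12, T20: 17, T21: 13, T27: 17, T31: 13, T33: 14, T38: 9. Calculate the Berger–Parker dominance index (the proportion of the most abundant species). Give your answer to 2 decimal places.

Total N = 12+17+13+17+13+14+9 = 95, so the proportions are 0.1263, 0.1789, 0.1368, 0.1789, 0.1368, 0.1474, 0.0947 (working shown to 4 dp, full precision carried).
The largest proportion is 0.1789, i.e. d = 0.18 to 2 decimal places.

0.18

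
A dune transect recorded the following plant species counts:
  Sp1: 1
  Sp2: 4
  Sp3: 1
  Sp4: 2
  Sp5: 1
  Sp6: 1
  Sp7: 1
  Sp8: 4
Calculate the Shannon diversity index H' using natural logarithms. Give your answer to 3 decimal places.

1.876

Total N = 1+4+1+2+1+1+1+4 = 15, so the proportions are 0.06667, 0.26667, 0.06667, 0.13333, 0.06667, 0.06667, 0.06667, 0.26667 (working shown to 5 dp, full precision carried).
Each pᵢ ln pᵢ term: 0.06667×(-2.70805)=-0.18054, 0.26667×(-1.32176)=-0.35247, 0.06667×(-2.70805)=-0.18054, 0.13333×(-2.01490)=-0.26865, 0.06667×(-2.70805)=-0.18054, 0.06667×(-2.70805)=-0.18054, 0.06667×(-2.70805)=-0.18054, 0.26667×(-1.32176)=-0.35247.
Sum = -1.87627, so H' = 1.876.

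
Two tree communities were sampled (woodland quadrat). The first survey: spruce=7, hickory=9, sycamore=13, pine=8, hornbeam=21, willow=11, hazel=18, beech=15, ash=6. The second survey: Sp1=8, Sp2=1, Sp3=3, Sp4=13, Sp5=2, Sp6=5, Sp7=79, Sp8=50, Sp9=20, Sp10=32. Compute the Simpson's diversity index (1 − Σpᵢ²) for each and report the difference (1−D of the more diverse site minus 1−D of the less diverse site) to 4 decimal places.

The first survey: N=108, proportions 0.064815, 0.083333, 0.12037, 0.074074, 0.194444, 0.101852, 0.166667, 0.138889, 0.055556, giving 1−D = 0.870542 (working shown to 6 dp, full precision carried).
The second survey: N=213, proportions 0.037559, 0.004695, 0.014085, 0.061033, 0.00939, 0.023474, 0.370892, 0.234742, 0.093897, 0.150235, giving 1−D = 0.769953.
Difference = |0.870542 − 0.769953| = 0.100589, i.e. 0.1006 to 4 decimal places.

0.1006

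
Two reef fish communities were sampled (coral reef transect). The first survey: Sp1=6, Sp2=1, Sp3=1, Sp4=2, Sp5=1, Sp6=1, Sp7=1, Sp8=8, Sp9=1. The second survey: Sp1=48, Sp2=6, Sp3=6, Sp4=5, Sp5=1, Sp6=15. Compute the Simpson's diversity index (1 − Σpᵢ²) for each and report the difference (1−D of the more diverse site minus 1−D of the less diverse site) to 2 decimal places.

0.17

The first survey: N=22, proportions 0.2727, 0.0455, 0.0455, 0.0909, 0.0455, 0.0455, 0.0455, 0.3636, 0.0455, giving 1−D = 0.7727 (working shown to 4 dp, full precision carried).
The second survey: N=81, proportions 0.5926, 0.0741, 0.0741, 0.0617, 0.0123, 0.1852, giving 1−D = 0.5996.
Difference = |0.7727 − 0.5996| = 0.1731, i.e. 0.17 to 2 decimal places.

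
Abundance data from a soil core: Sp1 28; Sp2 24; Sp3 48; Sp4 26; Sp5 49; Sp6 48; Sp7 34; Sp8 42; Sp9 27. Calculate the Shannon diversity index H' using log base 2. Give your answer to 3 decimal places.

3.116

Total N = 28+24+48+26+49+48+34+42+27 = 326, so the proportions are 0.08589, 0.07362, 0.14724, 0.07975, 0.15031, 0.14724, 0.10429, 0.12883, 0.08282 (working shown to 5 dp, full precision carried).
Each pᵢ log₂ pᵢ term: 0.08589×(-3.54137)=-0.30417, 0.07362×(-3.76377)=-0.27709, 0.14724×(-2.76377)=-0.40693, 0.07975×(-3.64829)=-0.29097, 0.15031×(-2.73402)=-0.41094, 0.14724×(-2.76377)=-0.40693, 0.10429×(-3.26127)=-0.34013, 0.12883×(-2.95641)=-0.38089, 0.08282×(-3.59384)=-0.29765.
Sum = -3.11570, so H' = 3.116.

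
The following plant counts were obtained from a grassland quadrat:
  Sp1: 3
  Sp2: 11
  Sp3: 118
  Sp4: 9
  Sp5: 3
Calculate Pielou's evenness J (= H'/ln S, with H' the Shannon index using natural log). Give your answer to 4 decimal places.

0.4313

Total N = 3+11+118+9+3 = 144, so the proportions are 0.020833, 0.076389, 0.819444, 0.0625, 0.020833 (working shown to 6 dp, full precision carried).
H' = −Σ pᵢ ln pᵢ = −((-0.080650) + (-0.196466) + (-0.163175) + (-0.173287) + (-0.080650)) = 0.694228.
With S = 5 species, ln S = 1.609438, so J = 0.694228/1.609438 = 0.431348, i.e. 0.4313 to 4 decimal places.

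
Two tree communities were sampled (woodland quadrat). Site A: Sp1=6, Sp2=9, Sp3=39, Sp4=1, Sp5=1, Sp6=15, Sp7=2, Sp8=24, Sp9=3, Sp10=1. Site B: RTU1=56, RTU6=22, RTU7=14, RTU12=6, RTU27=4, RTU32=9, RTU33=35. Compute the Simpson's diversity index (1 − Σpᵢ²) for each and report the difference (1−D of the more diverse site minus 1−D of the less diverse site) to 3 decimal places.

0.002

Site A: N=101, proportions 0.05941, 0.08911, 0.38614, 0.0099, 0.0099, 0.14851, 0.0198, 0.23762, 0.0297, 0.0099, giving 1−D = 0.75934 (working shown to 5 dp, full precision carried).
Site B: N=146, proportions 0.38356, 0.15068, 0.09589, 0.0411, 0.0274, 0.06164, 0.23973, giving 1−D = 0.75727.
Difference = |0.75934 − 0.75727| = 0.00207, i.e. 0.002 to 3 decimal places.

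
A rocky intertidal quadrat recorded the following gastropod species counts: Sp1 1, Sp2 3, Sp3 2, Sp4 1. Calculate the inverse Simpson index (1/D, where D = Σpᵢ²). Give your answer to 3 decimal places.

Total N = 1+3+2+1 = 7, so the proportions are 0.1428571, 0.4285714, 0.2857143, 0.1428571 (working shown to 7 dp, full precision carried).
D = 0.1428571² + 0.4285714² + 0.2857143² + 0.1428571² = 0.0204082 + 0.1836735 + 0.0816327 + 0.0204082 = 0.3061224.
So 1/D = 3.26667, i.e. 3.267 to 3 decimal places.

3.267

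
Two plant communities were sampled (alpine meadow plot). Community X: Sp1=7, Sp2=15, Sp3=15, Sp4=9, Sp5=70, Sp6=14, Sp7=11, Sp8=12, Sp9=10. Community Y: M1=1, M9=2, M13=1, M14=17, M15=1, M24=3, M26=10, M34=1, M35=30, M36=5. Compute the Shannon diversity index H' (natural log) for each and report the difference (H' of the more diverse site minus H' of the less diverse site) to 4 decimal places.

Community X: N=163, proportions 0.0429448, 0.0920245, 0.0920245, 0.0552147, 0.4294479, 0.0858896, 0.0674847, 0.0736196, 0.0613497, giving H' = 1.8532536 (working shown to 7 dp, full precision carried).
Community Y: N=71, proportions 0.0140845, 0.028169, 0.0140845, 0.2394366, 0.0140845, 0.0422535, 0.1408451, 0.0140845, 0.4225352, 0.0704225, giving H' = 1.6435852.
Difference = |1.8532536 − 1.6435852| = 0.2096684, i.e. 0.2097 to 4 decimal places.

0.2097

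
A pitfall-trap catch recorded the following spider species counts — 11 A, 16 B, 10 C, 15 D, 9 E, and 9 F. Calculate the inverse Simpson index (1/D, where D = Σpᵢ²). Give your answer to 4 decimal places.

5.6713

Total N = 11+16+10+15+9+9 = 70, so the proportions are 0.15714286, 0.22857143, 0.14285714, 0.21428571, 0.12857143, 0.12857143 (working shown to 8 dp, full precision carried).
D = 0.15714286² + 0.22857143² + 0.14285714² + 0.21428571² + 0.12857143² + 0.12857143² = 0.02469388 + 0.05224490 + 0.02040816 + 0.04591837 + 0.01653061 + 0.01653061 = 0.17632653.
So 1/D = 5.671296, i.e. 5.6713 to 4 decimal places.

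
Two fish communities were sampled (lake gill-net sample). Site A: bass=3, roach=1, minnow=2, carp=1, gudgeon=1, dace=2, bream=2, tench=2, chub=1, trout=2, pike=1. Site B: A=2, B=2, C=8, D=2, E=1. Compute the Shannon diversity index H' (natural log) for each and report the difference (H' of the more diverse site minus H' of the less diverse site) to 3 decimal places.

1.000

Site A: N=18, proportions 0.16667, 0.05556, 0.11111, 0.05556, 0.05556, 0.11111, 0.11111, 0.11111, 0.05556, 0.11111, 0.05556, giving H' = 2.32219 (working shown to 5 dp, full precision carried).
Site B: N=15, proportions 0.13333, 0.13333, 0.53333, 0.13333, 0.06667, giving H' = 1.32176.
Difference = |2.32219 − 1.32176| = 1.00043, i.e. 1.000 to 3 decimal places.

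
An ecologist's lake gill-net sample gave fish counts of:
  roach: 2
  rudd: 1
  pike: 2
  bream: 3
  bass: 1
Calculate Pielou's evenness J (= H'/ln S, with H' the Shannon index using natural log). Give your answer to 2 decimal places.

0.95

Total N = 2+1+2+3+1 = 9, so the proportions are 0.2222, 0.1111, 0.2222, 0.3333, 0.1111 (working shown to 4 dp, full precision carried).
H' = −Σ pᵢ ln pᵢ = −((-0.3342) + (-0.2441) + (-0.3342) + (-0.3662) + (-0.2441)) = 1.5230.
With S = 5 species, ln S = 1.6094, so J = 1.5230/1.6094 = 0.9463, i.e. 0.95 to 2 decimal places.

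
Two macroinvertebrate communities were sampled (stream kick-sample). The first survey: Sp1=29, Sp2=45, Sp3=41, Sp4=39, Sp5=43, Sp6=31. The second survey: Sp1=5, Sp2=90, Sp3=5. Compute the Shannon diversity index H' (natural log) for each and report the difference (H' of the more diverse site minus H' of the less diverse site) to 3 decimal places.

The first survey: N=228, proportions 0.12719, 0.19737, 0.17982, 0.17105, 0.1886, 0.13596, giving H' = 1.77903 (working shown to 5 dp, full precision carried).
The second survey: N=100, proportions 0.05, 0.9, 0.05, giving H' = 0.39440.
Difference = |1.77903 − 0.39440| = 1.38463, i.e. 1.385 to 3 decimal places.

1.385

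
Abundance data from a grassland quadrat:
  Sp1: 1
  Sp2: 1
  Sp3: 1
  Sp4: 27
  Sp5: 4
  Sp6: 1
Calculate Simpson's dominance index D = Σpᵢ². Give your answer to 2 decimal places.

0.61

Total N = 1+1+1+27+4+1 = 35, so the proportions are 0.0286, 0.0286, 0.0286, 0.7714, 0.1143, 0.0286 (working shown to 4 dp, full precision carried).
D = 0.0286² + 0.0286² + 0.0286² + 0.7714² + 0.1143² + 0.0286² = 0.0008 + 0.0008 + 0.0008 + 0.5951 + 0.0131 + 0.0008 = 0.6114.
To 2 decimal places, D = 0.61.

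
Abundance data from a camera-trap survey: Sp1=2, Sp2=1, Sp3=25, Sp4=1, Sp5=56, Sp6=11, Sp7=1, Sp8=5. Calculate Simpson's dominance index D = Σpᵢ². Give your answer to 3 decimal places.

Total N = 2+1+25+1+56+11+1+5 = 102, so the proportions are 0.01961, 0.0098, 0.2451, 0.0098, 0.54902, 0.10784, 0.0098, 0.04902 (working shown to 5 dp, full precision carried).
D = 0.01961² + 0.0098² + 0.2451² + 0.0098² + 0.54902² + 0.10784² + 0.0098² + 0.04902² = 0.00038 + 0.00010 + 0.06007 + 0.00010 + 0.30142 + 0.01163 + 0.00010 + 0.00240 = 0.37620.
To 3 decimal places, D = 0.376.

0.376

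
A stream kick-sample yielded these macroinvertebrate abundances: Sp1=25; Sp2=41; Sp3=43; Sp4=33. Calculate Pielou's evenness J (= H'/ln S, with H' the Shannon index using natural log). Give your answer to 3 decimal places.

Total N = 25+41+43+33 = 142, so the proportions are 0.17606, 0.28873, 0.30282, 0.23239 (working shown to 5 dp, full precision carried).
H' = −Σ pᵢ ln pᵢ = −((-0.30580) + (-0.35868) + (-0.36175) + (-0.33914)) = 1.36537.
With S = 4 species, ln S = 1.38629, so J = 1.36537/1.38629 = 0.98491, i.e. 0.985 to 3 decimal places.

0.985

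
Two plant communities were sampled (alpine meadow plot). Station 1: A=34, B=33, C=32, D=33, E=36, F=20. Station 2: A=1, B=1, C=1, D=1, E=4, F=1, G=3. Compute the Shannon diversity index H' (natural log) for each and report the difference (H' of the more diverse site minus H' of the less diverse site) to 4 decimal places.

Station 1: N=188, proportions 0.180851, 0.175532, 0.170213, 0.175532, 0.191489, 0.106383, giving H' = 1.776385 (working shown to 6 dp, full precision carried).
Station 2: N=12, proportions 0.083333, 0.083333, 0.083333, 0.083333, 0.333333, 0.083333, 0.25, giving H' = 1.748155.
Difference = |1.776385 − 1.748155| = 0.028230, i.e. 0.0282 to 4 decimal places.

0.0282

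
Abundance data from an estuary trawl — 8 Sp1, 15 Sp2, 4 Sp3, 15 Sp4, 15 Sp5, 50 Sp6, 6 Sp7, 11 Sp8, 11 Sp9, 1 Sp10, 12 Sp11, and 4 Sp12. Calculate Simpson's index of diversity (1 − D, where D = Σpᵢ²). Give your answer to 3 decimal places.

Total N = 8+15+4+15+15+50+6+11+11+1+12+4 = 152, so the proportions are 0.05263, 0.09868, 0.02632, 0.09868, 0.09868, 0.32895, 0.03947, 0.07237, 0.07237, 0.00658, 0.07895, 0.02632 (working shown to 5 dp, full precision carried).
D = 0.05263² + 0.09868² + 0.02632² + 0.09868² + 0.09868² + 0.32895² + 0.03947² + 0.07237² + 0.07237² + 0.00658² + 0.07895² + 0.02632² = 0.00277 + 0.00974 + 0.00069 + 0.00974 + 0.00974 + 0.10821 + 0.00156 + 0.00524 + 0.00524 + 0.00004 + 0.00623 + 0.00069 = 0.15989.
So 1 − D = 0.84011, i.e. 0.840 to 3 decimal places.

0.840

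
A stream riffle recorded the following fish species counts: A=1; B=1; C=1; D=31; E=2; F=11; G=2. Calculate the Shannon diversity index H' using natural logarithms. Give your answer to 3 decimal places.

Total N = 1+1+1+31+2+11+2 = 49, so the proportions are 0.02041, 0.02041, 0.02041, 0.63265, 0.04082, 0.22449, 0.04082 (working shown to 5 dp, full precision carried).
Each pᵢ ln pᵢ term: 0.02041×(-3.89182)=-0.07942, 0.02041×(-3.89182)=-0.07942, 0.02041×(-3.89182)=-0.07942, 0.63265×(-0.45783)=-0.28965, 0.04082×(-3.19867)=-0.13056, 0.22449×(-1.49393)=-0.33537, 0.04082×(-3.19867)=-0.13056.
Sum = -1.12441, so H' = 1.124.

1.124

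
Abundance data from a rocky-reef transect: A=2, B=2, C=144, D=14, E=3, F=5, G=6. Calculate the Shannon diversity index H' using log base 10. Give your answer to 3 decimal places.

0.327

Total N = 2+2+144+14+3+5+6 = 176, so the proportions are 0.01136, 0.01136, 0.81818, 0.07955, 0.01705, 0.02841, 0.03409 (working shown to 5 dp, full precision carried).
Each pᵢ log₁₀ pᵢ term: 0.01136×(-1.94448)=-0.02210, 0.01136×(-1.94448)=-0.02210, 0.81818×(-0.08715)=-0.07130, 0.07955×(-1.09938)=-0.08745, 0.01705×(-1.76839)=-0.03014, 0.02841×(-1.54654)=-0.04394, 0.03409×(-1.46736)=-0.05002.
Sum = -0.32705, so H' = 0.327.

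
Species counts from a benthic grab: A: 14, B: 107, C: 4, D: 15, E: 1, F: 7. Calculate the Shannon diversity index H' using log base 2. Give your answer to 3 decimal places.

Total N = 14+107+4+15+1+7 = 148, so the proportions are 0.09459, 0.72297, 0.02703, 0.10135, 0.00676, 0.0473 (working shown to 5 dp, full precision carried).
Each pᵢ log₂ pᵢ term: 0.09459×(-3.40210)=-0.32182, 0.72297×(-0.46799)=-0.33834, 0.02703×(-5.20945)=-0.14080, 0.10135×(-3.30256)=-0.33472, 0.00676×(-7.20945)=-0.04871, 0.0473×(-4.40210)=-0.20821.
Sum = -1.39260, so H' = 1.393.

1.393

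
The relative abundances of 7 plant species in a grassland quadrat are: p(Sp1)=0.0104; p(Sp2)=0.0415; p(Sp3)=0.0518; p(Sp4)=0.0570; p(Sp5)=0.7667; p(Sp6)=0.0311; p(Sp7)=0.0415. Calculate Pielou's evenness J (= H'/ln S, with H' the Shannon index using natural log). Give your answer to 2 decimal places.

0.48

H' = −Σ pᵢ ln pᵢ = −((-0.0475) + (-0.1321) + (-0.1533) + (-0.1633) + (-0.2037) + (-0.1079) + (-0.1321)) = 0.9398 (working shown to 4 dp, full precision carried).
With S = 7 species, ln S = 1.9459, so J = 0.9398/1.9459 = 0.4830, i.e. 0.48 to 2 decimal places.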